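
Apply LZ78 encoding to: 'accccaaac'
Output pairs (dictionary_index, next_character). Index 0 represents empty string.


LZ78 encoding steps:
Dictionary: {0: ''}
Step 1: w='' (idx 0), next='a' -> output (0, 'a'), add 'a' as idx 1
Step 2: w='' (idx 0), next='c' -> output (0, 'c'), add 'c' as idx 2
Step 3: w='c' (idx 2), next='c' -> output (2, 'c'), add 'cc' as idx 3
Step 4: w='c' (idx 2), next='a' -> output (2, 'a'), add 'ca' as idx 4
Step 5: w='a' (idx 1), next='a' -> output (1, 'a'), add 'aa' as idx 5
Step 6: w='c' (idx 2), end of input -> output (2, '')


Encoded: [(0, 'a'), (0, 'c'), (2, 'c'), (2, 'a'), (1, 'a'), (2, '')]


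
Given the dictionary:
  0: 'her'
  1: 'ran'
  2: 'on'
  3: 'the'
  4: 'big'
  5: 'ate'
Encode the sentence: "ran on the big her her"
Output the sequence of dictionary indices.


Look up each word in the dictionary:
  'ran' -> 1
  'on' -> 2
  'the' -> 3
  'big' -> 4
  'her' -> 0
  'her' -> 0

Encoded: [1, 2, 3, 4, 0, 0]


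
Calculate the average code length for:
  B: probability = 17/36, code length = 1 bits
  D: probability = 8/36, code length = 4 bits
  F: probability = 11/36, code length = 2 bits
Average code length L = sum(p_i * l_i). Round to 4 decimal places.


Weighted contributions p_i * l_i:
  B: (17/36) * 1 = 17/36
  D: (8/36) * 4 = 32/36
  F: (11/36) * 2 = 22/36
Sum = (17 + 32 + 22)/36 = 71/36

L = 71/36 = 1.9722 bits/symbol


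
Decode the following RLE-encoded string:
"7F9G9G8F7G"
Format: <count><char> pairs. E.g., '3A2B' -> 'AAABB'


Expanding each <count><char> pair:
  7F -> 'FFFFFFF'
  9G -> 'GGGGGGGGG'
  9G -> 'GGGGGGGGG'
  8F -> 'FFFFFFFF'
  7G -> 'GGGGGGG'

Decoded = FFFFFFFGGGGGGGGGGGGGGGGGGFFFFFFFFGGGGGGG


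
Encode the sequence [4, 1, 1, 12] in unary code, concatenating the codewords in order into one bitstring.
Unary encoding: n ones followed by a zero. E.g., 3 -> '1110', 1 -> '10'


Encode each number as n ones followed by a terminating 0:
  4 -> 11110 (5 bits)
  1 -> 10 (2 bits)
  1 -> 10 (2 bits)
  12 -> 1111111111110 (13 bits)
Total length = 5 + 2 + 2 + 13 = 22 bits.

Unary([4, 1, 1, 12]) = 1111010101111111111110 (22 bits)


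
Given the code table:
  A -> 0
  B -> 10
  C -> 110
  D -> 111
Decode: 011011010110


Decoding:
0 -> A
110 -> C
110 -> C
10 -> B
110 -> C


Result: ACCBC


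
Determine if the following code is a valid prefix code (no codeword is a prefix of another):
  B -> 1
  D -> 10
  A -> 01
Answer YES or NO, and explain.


Checking each pair (does one codeword prefix another?):
  B='1' vs D='10': prefix -- VIOLATION

NO -- this is NOT a valid prefix code. B (1) is a prefix of D (10).


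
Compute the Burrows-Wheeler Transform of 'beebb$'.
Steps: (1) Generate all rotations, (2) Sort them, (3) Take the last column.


Rotations (sorted):
  0: $beebb -> last char: b
  1: b$beeb -> last char: b
  2: bb$bee -> last char: e
  3: beebb$ -> last char: $
  4: ebb$be -> last char: e
  5: eebb$b -> last char: b


BWT = bbe$eb


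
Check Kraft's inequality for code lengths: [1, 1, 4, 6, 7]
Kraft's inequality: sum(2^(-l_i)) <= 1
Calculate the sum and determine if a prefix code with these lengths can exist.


Sum = 2^(-1) + 2^(-1) + 2^(-4) + 2^(-6) + 2^(-7)
    = 0.5 + 0.5 + 0.0625 + 0.015625 + 0.0078125
    = 139/128 = 1.0859375
Since 1.0859375 > 1, Kraft's inequality is NOT satisfied.
A prefix code with these lengths CANNOT exist.

Kraft sum = 1.0859375. Not satisfied.


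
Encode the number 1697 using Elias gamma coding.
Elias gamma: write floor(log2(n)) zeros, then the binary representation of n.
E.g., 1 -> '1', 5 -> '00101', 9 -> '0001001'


num_bits = floor(log2(1697)) + 1 = 11
leading_zeros = num_bits - 1 = 10
binary(1697) = 11010100001

Elias gamma(1697) = '0000000000' + '11010100001' = 000000000011010100001 (21 bits)


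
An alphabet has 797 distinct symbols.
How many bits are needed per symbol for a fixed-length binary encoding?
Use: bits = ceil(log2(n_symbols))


log2(797) = 9.6384
Bracket: 2^9 = 512 < 797 <= 2^10 = 1024
So ceil(log2(797)) = 10

bits = ceil(log2(797)) = ceil(9.6384) = 10 bits


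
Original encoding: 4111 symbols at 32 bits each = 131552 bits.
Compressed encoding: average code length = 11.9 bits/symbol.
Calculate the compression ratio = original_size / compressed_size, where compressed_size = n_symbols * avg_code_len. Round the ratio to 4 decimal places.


original_size = n_symbols * orig_bits = 4111 * 32 = 131552 bits
compressed_size = n_symbols * avg_code_len = 4111 * 11.9 = 48920.9 bits
ratio = original_size / compressed_size = 131552 / 48920.9 = 2.6891

Compression ratio = 2.6891


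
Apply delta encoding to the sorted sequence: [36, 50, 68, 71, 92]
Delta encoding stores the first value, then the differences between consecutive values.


First value: 36
Deltas:
  50 - 36 = 14
  68 - 50 = 18
  71 - 68 = 3
  92 - 71 = 21


Delta encoded: [36, 14, 18, 3, 21]


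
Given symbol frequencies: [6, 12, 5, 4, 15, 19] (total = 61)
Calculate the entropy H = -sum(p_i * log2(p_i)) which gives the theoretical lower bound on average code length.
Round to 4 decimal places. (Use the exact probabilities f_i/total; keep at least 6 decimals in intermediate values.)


Per-symbol terms -p_i * log2(p_i) with p_i = f_i/61:
  p = 6/61 = 0.098361: log2(p) = -3.345775, -p*log2(p) = 0.329093
  p = 12/61 = 0.196721: log2(p) = -2.345775, -p*log2(p) = 0.461464
  p = 5/61 = 0.081967: log2(p) = -3.608809, -p*log2(p) = 0.295804
  p = 4/61 = 0.065574: log2(p) = -3.930737, -p*log2(p) = 0.257753
  p = 15/61 = 0.245902: log2(p) = -2.023847, -p*log2(p) = 0.497667
  p = 19/61 = 0.311475: log2(p) = -1.682810, -p*log2(p) = 0.524154
H = 0.329093 + 0.461464 + 0.295804 + 0.257753 + 0.497667 + 0.524154 = 2.365935

H = 2.3659 bits/symbol


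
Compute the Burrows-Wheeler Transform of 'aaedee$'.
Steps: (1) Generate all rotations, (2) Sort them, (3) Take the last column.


Rotations (sorted):
  0: $aaedee -> last char: e
  1: aaedee$ -> last char: $
  2: aedee$a -> last char: a
  3: dee$aae -> last char: e
  4: e$aaede -> last char: e
  5: edee$aa -> last char: a
  6: ee$aaed -> last char: d


BWT = e$aeead


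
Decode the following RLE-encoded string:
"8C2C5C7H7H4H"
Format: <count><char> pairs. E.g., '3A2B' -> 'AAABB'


Expanding each <count><char> pair:
  8C -> 'CCCCCCCC'
  2C -> 'CC'
  5C -> 'CCCCC'
  7H -> 'HHHHHHH'
  7H -> 'HHHHHHH'
  4H -> 'HHHH'

Decoded = CCCCCCCCCCCCCCCHHHHHHHHHHHHHHHHHH


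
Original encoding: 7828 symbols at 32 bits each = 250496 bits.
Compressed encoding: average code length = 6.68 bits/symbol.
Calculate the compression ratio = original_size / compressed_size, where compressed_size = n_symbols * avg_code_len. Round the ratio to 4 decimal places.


original_size = n_symbols * orig_bits = 7828 * 32 = 250496 bits
compressed_size = n_symbols * avg_code_len = 7828 * 6.68 = 52291.04 bits
ratio = original_size / compressed_size = 250496 / 52291.04 = 4.7904

Compression ratio = 4.7904


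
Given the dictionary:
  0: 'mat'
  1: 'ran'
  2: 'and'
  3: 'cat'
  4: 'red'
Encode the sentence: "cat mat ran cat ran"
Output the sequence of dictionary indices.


Look up each word in the dictionary:
  'cat' -> 3
  'mat' -> 0
  'ran' -> 1
  'cat' -> 3
  'ran' -> 1

Encoded: [3, 0, 1, 3, 1]


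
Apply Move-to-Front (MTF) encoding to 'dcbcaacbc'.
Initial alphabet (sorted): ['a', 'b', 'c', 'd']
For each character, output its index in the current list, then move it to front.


MTF encoding:
'd': index 3 in ['a', 'b', 'c', 'd'] -> ['d', 'a', 'b', 'c']
'c': index 3 in ['d', 'a', 'b', 'c'] -> ['c', 'd', 'a', 'b']
'b': index 3 in ['c', 'd', 'a', 'b'] -> ['b', 'c', 'd', 'a']
'c': index 1 in ['b', 'c', 'd', 'a'] -> ['c', 'b', 'd', 'a']
'a': index 3 in ['c', 'b', 'd', 'a'] -> ['a', 'c', 'b', 'd']
'a': index 0 in ['a', 'c', 'b', 'd'] -> ['a', 'c', 'b', 'd']
'c': index 1 in ['a', 'c', 'b', 'd'] -> ['c', 'a', 'b', 'd']
'b': index 2 in ['c', 'a', 'b', 'd'] -> ['b', 'c', 'a', 'd']
'c': index 1 in ['b', 'c', 'a', 'd'] -> ['c', 'b', 'a', 'd']


Output: [3, 3, 3, 1, 3, 0, 1, 2, 1]


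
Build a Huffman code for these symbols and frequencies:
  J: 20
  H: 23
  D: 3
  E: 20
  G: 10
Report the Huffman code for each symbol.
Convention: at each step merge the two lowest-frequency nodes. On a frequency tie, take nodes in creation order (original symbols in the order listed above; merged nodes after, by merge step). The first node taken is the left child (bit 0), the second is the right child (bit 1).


Huffman tree construction:
Step 1: Merge D(3) + G(10) = 13
Step 2: Merge (D+G)(13) + J(20) = 33
Step 3: Merge E(20) + H(23) = 43
Step 4: Merge ((D+G)+J)(33) + (E+H)(43) = 76
Read each symbol's code off the tree from the root (left child = 0, right child = 1).

Codes:
  J: 01 (length 2)
  H: 11 (length 2)
  D: 000 (length 3)
  E: 10 (length 2)
  G: 001 (length 3)
Average code length: 165/76 = 2.1711 bits/symbol


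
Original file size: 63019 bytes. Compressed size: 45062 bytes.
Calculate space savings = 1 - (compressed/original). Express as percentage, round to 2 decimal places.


ratio = compressed/original = 45062/63019 = 0.715054
savings = 1 - ratio = 1 - 0.715054 = 0.284946
as a percentage: 0.284946 * 100 = 28.49%

Space savings = 1 - 45062/63019 = 28.49%


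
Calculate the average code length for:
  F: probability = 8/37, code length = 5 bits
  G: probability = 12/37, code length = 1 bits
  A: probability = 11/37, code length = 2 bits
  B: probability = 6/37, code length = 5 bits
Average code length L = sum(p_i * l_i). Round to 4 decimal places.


Weighted contributions p_i * l_i:
  F: (8/37) * 5 = 40/37
  G: (12/37) * 1 = 12/37
  A: (11/37) * 2 = 22/37
  B: (6/37) * 5 = 30/37
Sum = (40 + 12 + 22 + 30)/37 = 104/37

L = 104/37 = 2.8108 bits/symbol


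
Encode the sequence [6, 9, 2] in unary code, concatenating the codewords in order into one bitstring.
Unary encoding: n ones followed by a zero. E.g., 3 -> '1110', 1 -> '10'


Encode each number as n ones followed by a terminating 0:
  6 -> 1111110 (7 bits)
  9 -> 1111111110 (10 bits)
  2 -> 110 (3 bits)
Total length = 7 + 10 + 3 = 20 bits.

Unary([6, 9, 2]) = 11111101111111110110 (20 bits)


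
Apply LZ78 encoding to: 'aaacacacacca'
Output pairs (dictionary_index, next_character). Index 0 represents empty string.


LZ78 encoding steps:
Dictionary: {0: ''}
Step 1: w='' (idx 0), next='a' -> output (0, 'a'), add 'a' as idx 1
Step 2: w='a' (idx 1), next='a' -> output (1, 'a'), add 'aa' as idx 2
Step 3: w='' (idx 0), next='c' -> output (0, 'c'), add 'c' as idx 3
Step 4: w='a' (idx 1), next='c' -> output (1, 'c'), add 'ac' as idx 4
Step 5: w='ac' (idx 4), next='a' -> output (4, 'a'), add 'aca' as idx 5
Step 6: w='c' (idx 3), next='c' -> output (3, 'c'), add 'cc' as idx 6
Step 7: w='a' (idx 1), end of input -> output (1, '')


Encoded: [(0, 'a'), (1, 'a'), (0, 'c'), (1, 'c'), (4, 'a'), (3, 'c'), (1, '')]


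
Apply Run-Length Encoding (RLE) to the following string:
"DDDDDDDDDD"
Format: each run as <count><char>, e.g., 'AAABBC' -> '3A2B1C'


Scanning runs left to right:
  i=0: run of 'D' x 10 -> '10D'

RLE = 10D


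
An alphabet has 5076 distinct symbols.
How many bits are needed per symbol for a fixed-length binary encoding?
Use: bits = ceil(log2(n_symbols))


log2(5076) = 12.3095
Bracket: 2^12 = 4096 < 5076 <= 2^13 = 8192
So ceil(log2(5076)) = 13

bits = ceil(log2(5076)) = ceil(12.3095) = 13 bits


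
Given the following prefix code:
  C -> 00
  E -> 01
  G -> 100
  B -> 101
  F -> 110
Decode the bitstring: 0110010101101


Decoding step by step:
Bits 01 -> E
Bits 100 -> G
Bits 101 -> B
Bits 01 -> E
Bits 101 -> B


Decoded message: EGBEB


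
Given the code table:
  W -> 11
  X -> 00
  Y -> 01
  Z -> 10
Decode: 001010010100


Decoding:
00 -> X
10 -> Z
10 -> Z
01 -> Y
01 -> Y
00 -> X


Result: XZZYYX


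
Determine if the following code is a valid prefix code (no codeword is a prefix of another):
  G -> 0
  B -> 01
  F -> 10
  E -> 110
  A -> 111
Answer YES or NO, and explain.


Checking each pair (does one codeword prefix another?):
  G='0' vs B='01': prefix -- VIOLATION

NO -- this is NOT a valid prefix code. G (0) is a prefix of B (01).


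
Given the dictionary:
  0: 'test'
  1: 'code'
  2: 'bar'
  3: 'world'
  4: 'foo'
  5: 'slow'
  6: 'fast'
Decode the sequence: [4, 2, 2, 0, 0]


Look up each index in the dictionary:
  4 -> 'foo'
  2 -> 'bar'
  2 -> 'bar'
  0 -> 'test'
  0 -> 'test'

Decoded: "foo bar bar test test"


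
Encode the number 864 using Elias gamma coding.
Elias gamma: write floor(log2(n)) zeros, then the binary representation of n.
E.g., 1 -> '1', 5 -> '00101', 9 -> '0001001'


num_bits = floor(log2(864)) + 1 = 10
leading_zeros = num_bits - 1 = 9
binary(864) = 1101100000

Elias gamma(864) = '000000000' + '1101100000' = 0000000001101100000 (19 bits)


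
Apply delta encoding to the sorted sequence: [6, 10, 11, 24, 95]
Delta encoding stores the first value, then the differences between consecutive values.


First value: 6
Deltas:
  10 - 6 = 4
  11 - 10 = 1
  24 - 11 = 13
  95 - 24 = 71


Delta encoded: [6, 4, 1, 13, 71]


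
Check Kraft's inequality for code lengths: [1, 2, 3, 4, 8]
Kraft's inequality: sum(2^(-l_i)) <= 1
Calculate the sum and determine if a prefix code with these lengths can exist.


Sum = 2^(-1) + 2^(-2) + 2^(-3) + 2^(-4) + 2^(-8)
    = 0.5 + 0.25 + 0.125 + 0.0625 + 0.00390625
    = 241/256 = 0.94140625
Since 0.94140625 <= 1, Kraft's inequality IS satisfied.
A prefix code with these lengths CAN exist.

Kraft sum = 0.94140625. Satisfied.


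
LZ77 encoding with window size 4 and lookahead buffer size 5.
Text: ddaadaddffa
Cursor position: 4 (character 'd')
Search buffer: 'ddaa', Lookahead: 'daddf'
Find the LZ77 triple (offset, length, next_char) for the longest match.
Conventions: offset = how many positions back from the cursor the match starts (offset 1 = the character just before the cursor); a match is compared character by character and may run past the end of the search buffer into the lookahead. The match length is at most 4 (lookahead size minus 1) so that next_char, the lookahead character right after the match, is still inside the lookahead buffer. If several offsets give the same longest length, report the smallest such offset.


Try each offset into the search buffer:
  offset=1 (pos 3, char 'a'): match length 0
  offset=2 (pos 2, char 'a'): match length 0
  offset=3 (pos 1, char 'd'): match length 2
  offset=4 (pos 0, char 'd'): match length 1
Longest match has length 2 at offset 3.
next_char = character at position 4 + 2 = 6 -> 'd'

Best match: offset=3, length=2 (matching 'da' starting at position 1)
LZ77 triple: (3, 2, 'd')


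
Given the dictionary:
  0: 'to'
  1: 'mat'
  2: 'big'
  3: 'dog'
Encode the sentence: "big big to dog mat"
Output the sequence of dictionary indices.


Look up each word in the dictionary:
  'big' -> 2
  'big' -> 2
  'to' -> 0
  'dog' -> 3
  'mat' -> 1

Encoded: [2, 2, 0, 3, 1]


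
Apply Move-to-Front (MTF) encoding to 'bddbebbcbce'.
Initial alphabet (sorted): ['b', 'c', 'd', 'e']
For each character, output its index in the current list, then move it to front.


MTF encoding:
'b': index 0 in ['b', 'c', 'd', 'e'] -> ['b', 'c', 'd', 'e']
'd': index 2 in ['b', 'c', 'd', 'e'] -> ['d', 'b', 'c', 'e']
'd': index 0 in ['d', 'b', 'c', 'e'] -> ['d', 'b', 'c', 'e']
'b': index 1 in ['d', 'b', 'c', 'e'] -> ['b', 'd', 'c', 'e']
'e': index 3 in ['b', 'd', 'c', 'e'] -> ['e', 'b', 'd', 'c']
'b': index 1 in ['e', 'b', 'd', 'c'] -> ['b', 'e', 'd', 'c']
'b': index 0 in ['b', 'e', 'd', 'c'] -> ['b', 'e', 'd', 'c']
'c': index 3 in ['b', 'e', 'd', 'c'] -> ['c', 'b', 'e', 'd']
'b': index 1 in ['c', 'b', 'e', 'd'] -> ['b', 'c', 'e', 'd']
'c': index 1 in ['b', 'c', 'e', 'd'] -> ['c', 'b', 'e', 'd']
'e': index 2 in ['c', 'b', 'e', 'd'] -> ['e', 'c', 'b', 'd']


Output: [0, 2, 0, 1, 3, 1, 0, 3, 1, 1, 2]


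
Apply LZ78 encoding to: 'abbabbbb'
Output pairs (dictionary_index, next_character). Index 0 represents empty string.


LZ78 encoding steps:
Dictionary: {0: ''}
Step 1: w='' (idx 0), next='a' -> output (0, 'a'), add 'a' as idx 1
Step 2: w='' (idx 0), next='b' -> output (0, 'b'), add 'b' as idx 2
Step 3: w='b' (idx 2), next='a' -> output (2, 'a'), add 'ba' as idx 3
Step 4: w='b' (idx 2), next='b' -> output (2, 'b'), add 'bb' as idx 4
Step 5: w='bb' (idx 4), end of input -> output (4, '')


Encoded: [(0, 'a'), (0, 'b'), (2, 'a'), (2, 'b'), (4, '')]


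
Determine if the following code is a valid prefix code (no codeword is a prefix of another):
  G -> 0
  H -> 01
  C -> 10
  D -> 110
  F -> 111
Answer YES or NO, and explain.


Checking each pair (does one codeword prefix another?):
  G='0' vs H='01': prefix -- VIOLATION

NO -- this is NOT a valid prefix code. G (0) is a prefix of H (01).


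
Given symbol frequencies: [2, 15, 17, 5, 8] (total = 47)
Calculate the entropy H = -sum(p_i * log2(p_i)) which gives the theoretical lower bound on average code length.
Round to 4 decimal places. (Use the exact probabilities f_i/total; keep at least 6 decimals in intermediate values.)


Per-symbol terms -p_i * log2(p_i) with p_i = f_i/47:
  p = 2/47 = 0.042553: log2(p) = -4.554589, -p*log2(p) = 0.193812
  p = 15/47 = 0.319149: log2(p) = -1.647698, -p*log2(p) = 0.525861
  p = 17/47 = 0.361702: log2(p) = -1.467126, -p*log2(p) = 0.530663
  p = 5/47 = 0.106383: log2(p) = -3.232661, -p*log2(p) = 0.343900
  p = 8/47 = 0.170213: log2(p) = -2.554589, -p*log2(p) = 0.434824
H = 0.193812 + 0.525861 + 0.530663 + 0.343900 + 0.434824 = 2.029060

H = 2.0291 bits/symbol


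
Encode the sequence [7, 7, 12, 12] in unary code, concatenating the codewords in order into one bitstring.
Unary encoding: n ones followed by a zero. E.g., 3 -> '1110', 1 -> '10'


Encode each number as n ones followed by a terminating 0:
  7 -> 11111110 (8 bits)
  7 -> 11111110 (8 bits)
  12 -> 1111111111110 (13 bits)
  12 -> 1111111111110 (13 bits)
Total length = 8 + 8 + 13 + 13 = 42 bits.

Unary([7, 7, 12, 12]) = 111111101111111011111111111101111111111110 (42 bits)


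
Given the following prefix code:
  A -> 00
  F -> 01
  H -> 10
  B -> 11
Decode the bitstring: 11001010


Decoding step by step:
Bits 11 -> B
Bits 00 -> A
Bits 10 -> H
Bits 10 -> H


Decoded message: BAHH


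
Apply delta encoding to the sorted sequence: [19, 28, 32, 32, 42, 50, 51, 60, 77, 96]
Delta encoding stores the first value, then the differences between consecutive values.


First value: 19
Deltas:
  28 - 19 = 9
  32 - 28 = 4
  32 - 32 = 0
  42 - 32 = 10
  50 - 42 = 8
  51 - 50 = 1
  60 - 51 = 9
  77 - 60 = 17
  96 - 77 = 19


Delta encoded: [19, 9, 4, 0, 10, 8, 1, 9, 17, 19]


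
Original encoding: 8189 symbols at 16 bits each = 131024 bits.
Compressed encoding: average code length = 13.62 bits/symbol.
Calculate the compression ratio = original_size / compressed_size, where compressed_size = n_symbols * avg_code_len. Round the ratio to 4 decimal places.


original_size = n_symbols * orig_bits = 8189 * 16 = 131024 bits
compressed_size = n_symbols * avg_code_len = 8189 * 13.62 = 111534.18 bits
ratio = original_size / compressed_size = 131024 / 111534.18 = 1.1747

Compression ratio = 1.1747


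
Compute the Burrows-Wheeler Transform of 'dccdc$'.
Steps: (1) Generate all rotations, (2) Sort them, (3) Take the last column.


Rotations (sorted):
  0: $dccdc -> last char: c
  1: c$dccd -> last char: d
  2: ccdc$d -> last char: d
  3: cdc$dc -> last char: c
  4: dc$dcc -> last char: c
  5: dccdc$ -> last char: $


BWT = cddcc$


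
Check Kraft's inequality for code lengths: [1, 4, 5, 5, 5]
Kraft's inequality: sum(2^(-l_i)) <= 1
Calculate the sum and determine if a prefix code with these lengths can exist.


Sum = 2^(-1) + 2^(-4) + 2^(-5) + 2^(-5) + 2^(-5)
    = 0.5 + 0.0625 + 0.03125 + 0.03125 + 0.03125
    = 21/32 = 0.65625
Since 0.65625 <= 1, Kraft's inequality IS satisfied.
A prefix code with these lengths CAN exist.

Kraft sum = 0.65625. Satisfied.


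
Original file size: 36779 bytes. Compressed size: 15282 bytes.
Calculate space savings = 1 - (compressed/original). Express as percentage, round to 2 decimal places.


ratio = compressed/original = 15282/36779 = 0.415509
savings = 1 - ratio = 1 - 0.415509 = 0.584491
as a percentage: 0.584491 * 100 = 58.45%

Space savings = 1 - 15282/36779 = 58.45%


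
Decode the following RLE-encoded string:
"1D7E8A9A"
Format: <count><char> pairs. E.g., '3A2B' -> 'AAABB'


Expanding each <count><char> pair:
  1D -> 'D'
  7E -> 'EEEEEEE'
  8A -> 'AAAAAAAA'
  9A -> 'AAAAAAAAA'

Decoded = DEEEEEEEAAAAAAAAAAAAAAAAA


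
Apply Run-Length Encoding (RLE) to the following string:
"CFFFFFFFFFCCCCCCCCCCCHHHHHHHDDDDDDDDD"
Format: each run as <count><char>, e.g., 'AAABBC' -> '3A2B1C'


Scanning runs left to right:
  i=0: run of 'C' x 1 -> '1C'
  i=1: run of 'F' x 9 -> '9F'
  i=10: run of 'C' x 11 -> '11C'
  i=21: run of 'H' x 7 -> '7H'
  i=28: run of 'D' x 9 -> '9D'

RLE = 1C9F11C7H9D


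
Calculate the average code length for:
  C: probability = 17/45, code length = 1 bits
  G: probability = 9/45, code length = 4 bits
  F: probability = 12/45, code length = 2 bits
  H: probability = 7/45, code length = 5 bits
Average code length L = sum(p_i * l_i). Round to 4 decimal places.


Weighted contributions p_i * l_i:
  C: (17/45) * 1 = 17/45
  G: (9/45) * 4 = 36/45
  F: (12/45) * 2 = 24/45
  H: (7/45) * 5 = 35/45
Sum = (17 + 36 + 24 + 35)/45 = 112/45

L = 112/45 = 2.4889 bits/symbol


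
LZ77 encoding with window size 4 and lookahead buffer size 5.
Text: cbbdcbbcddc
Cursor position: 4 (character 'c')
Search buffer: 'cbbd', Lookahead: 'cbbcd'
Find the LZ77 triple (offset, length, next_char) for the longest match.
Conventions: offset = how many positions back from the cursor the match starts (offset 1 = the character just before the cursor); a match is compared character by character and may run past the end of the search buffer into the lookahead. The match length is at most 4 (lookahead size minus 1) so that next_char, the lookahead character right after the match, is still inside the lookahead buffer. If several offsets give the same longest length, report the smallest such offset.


Try each offset into the search buffer:
  offset=1 (pos 3, char 'd'): match length 0
  offset=2 (pos 2, char 'b'): match length 0
  offset=3 (pos 1, char 'b'): match length 0
  offset=4 (pos 0, char 'c'): match length 3
Longest match has length 3 at offset 4.
next_char = character at position 4 + 3 = 7 -> 'c'

Best match: offset=4, length=3 (matching 'cbb' starting at position 0)
LZ77 triple: (4, 3, 'c')


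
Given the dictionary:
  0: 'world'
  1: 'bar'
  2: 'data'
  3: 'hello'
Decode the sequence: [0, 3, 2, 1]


Look up each index in the dictionary:
  0 -> 'world'
  3 -> 'hello'
  2 -> 'data'
  1 -> 'bar'

Decoded: "world hello data bar"


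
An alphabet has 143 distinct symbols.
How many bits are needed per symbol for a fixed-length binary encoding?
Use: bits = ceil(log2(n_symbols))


log2(143) = 7.1599
Bracket: 2^7 = 128 < 143 <= 2^8 = 256
So ceil(log2(143)) = 8

bits = ceil(log2(143)) = ceil(7.1599) = 8 bits


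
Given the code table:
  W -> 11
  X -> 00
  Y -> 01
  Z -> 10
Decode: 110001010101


Decoding:
11 -> W
00 -> X
01 -> Y
01 -> Y
01 -> Y
01 -> Y


Result: WXYYYY


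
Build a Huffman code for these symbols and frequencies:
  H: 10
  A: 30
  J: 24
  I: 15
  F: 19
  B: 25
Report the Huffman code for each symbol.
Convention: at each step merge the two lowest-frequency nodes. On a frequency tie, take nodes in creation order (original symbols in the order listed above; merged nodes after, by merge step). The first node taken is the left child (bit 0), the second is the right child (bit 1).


Huffman tree construction:
Step 1: Merge H(10) + I(15) = 25
Step 2: Merge F(19) + J(24) = 43
Step 3: Merge B(25) + (H+I)(25) = 50
Step 4: Merge A(30) + (F+J)(43) = 73
Step 5: Merge (B+(H+I))(50) + (A+(F+J))(73) = 123
Read each symbol's code off the tree from the root (left child = 0, right child = 1).

Codes:
  H: 010 (length 3)
  A: 10 (length 2)
  J: 111 (length 3)
  I: 011 (length 3)
  F: 110 (length 3)
  B: 00 (length 2)
Average code length: 314/123 = 2.5528 bits/symbol


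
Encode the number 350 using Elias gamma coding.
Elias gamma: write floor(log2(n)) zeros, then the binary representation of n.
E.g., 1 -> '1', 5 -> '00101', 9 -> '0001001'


num_bits = floor(log2(350)) + 1 = 9
leading_zeros = num_bits - 1 = 8
binary(350) = 101011110

Elias gamma(350) = '00000000' + '101011110' = 00000000101011110 (17 bits)


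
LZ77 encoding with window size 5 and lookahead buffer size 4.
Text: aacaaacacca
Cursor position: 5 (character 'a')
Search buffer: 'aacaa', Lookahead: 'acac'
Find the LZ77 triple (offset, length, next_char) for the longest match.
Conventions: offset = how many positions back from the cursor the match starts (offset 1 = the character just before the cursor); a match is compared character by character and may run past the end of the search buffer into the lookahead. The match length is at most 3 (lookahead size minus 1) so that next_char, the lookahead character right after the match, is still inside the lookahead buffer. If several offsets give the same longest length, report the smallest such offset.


Try each offset into the search buffer:
  offset=1 (pos 4, char 'a'): match length 1
  offset=2 (pos 3, char 'a'): match length 1
  offset=3 (pos 2, char 'c'): match length 0
  offset=4 (pos 1, char 'a'): match length 3
  offset=5 (pos 0, char 'a'): match length 1
Longest match has length 3 at offset 4.
next_char = character at position 5 + 3 = 8 -> 'c'

Best match: offset=4, length=3 (matching 'aca' starting at position 1)
LZ77 triple: (4, 3, 'c')


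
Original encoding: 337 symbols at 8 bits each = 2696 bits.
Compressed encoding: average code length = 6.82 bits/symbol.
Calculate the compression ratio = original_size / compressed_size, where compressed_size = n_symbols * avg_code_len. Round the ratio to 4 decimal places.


original_size = n_symbols * orig_bits = 337 * 8 = 2696 bits
compressed_size = n_symbols * avg_code_len = 337 * 6.82 = 2298.34 bits
ratio = original_size / compressed_size = 2696 / 2298.34 = 1.173

Compression ratio = 1.173


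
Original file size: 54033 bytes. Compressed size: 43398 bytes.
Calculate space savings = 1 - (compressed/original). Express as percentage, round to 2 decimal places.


ratio = compressed/original = 43398/54033 = 0.803176
savings = 1 - ratio = 1 - 0.803176 = 0.196824
as a percentage: 0.196824 * 100 = 19.68%

Space savings = 1 - 43398/54033 = 19.68%


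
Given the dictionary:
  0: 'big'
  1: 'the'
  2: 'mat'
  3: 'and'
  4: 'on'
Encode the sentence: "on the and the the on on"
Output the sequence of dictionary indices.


Look up each word in the dictionary:
  'on' -> 4
  'the' -> 1
  'and' -> 3
  'the' -> 1
  'the' -> 1
  'on' -> 4
  'on' -> 4

Encoded: [4, 1, 3, 1, 1, 4, 4]


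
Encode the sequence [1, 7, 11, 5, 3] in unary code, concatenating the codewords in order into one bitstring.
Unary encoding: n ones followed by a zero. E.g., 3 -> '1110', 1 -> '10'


Encode each number as n ones followed by a terminating 0:
  1 -> 10 (2 bits)
  7 -> 11111110 (8 bits)
  11 -> 111111111110 (12 bits)
  5 -> 111110 (6 bits)
  3 -> 1110 (4 bits)
Total length = 2 + 8 + 12 + 6 + 4 = 32 bits.

Unary([1, 7, 11, 5, 3]) = 10111111101111111111101111101110 (32 bits)


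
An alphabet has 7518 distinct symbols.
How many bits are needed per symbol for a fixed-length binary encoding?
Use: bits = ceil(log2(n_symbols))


log2(7518) = 12.8761
Bracket: 2^12 = 4096 < 7518 <= 2^13 = 8192
So ceil(log2(7518)) = 13

bits = ceil(log2(7518)) = ceil(12.8761) = 13 bits


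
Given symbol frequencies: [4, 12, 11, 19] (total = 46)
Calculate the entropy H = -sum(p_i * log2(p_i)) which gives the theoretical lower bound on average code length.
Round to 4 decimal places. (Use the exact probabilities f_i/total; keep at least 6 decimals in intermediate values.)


Per-symbol terms -p_i * log2(p_i) with p_i = f_i/46:
  p = 4/46 = 0.086957: log2(p) = -3.523562, -p*log2(p) = 0.306397
  p = 12/46 = 0.260870: log2(p) = -1.938599, -p*log2(p) = 0.505722
  p = 11/46 = 0.239130: log2(p) = -2.064130, -p*log2(p) = 0.493596
  p = 19/46 = 0.413043: log2(p) = -1.275634, -p*log2(p) = 0.526892
H = 0.306397 + 0.505722 + 0.493596 + 0.526892 = 1.832607

H = 1.8326 bits/symbol


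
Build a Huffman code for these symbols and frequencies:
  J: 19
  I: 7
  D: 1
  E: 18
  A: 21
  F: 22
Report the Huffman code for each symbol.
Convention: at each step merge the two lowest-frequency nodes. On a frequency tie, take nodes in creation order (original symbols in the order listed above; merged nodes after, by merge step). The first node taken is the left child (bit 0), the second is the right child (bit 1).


Huffman tree construction:
Step 1: Merge D(1) + I(7) = 8
Step 2: Merge (D+I)(8) + E(18) = 26
Step 3: Merge J(19) + A(21) = 40
Step 4: Merge F(22) + ((D+I)+E)(26) = 48
Step 5: Merge (J+A)(40) + (F+((D+I)+E))(48) = 88
Read each symbol's code off the tree from the root (left child = 0, right child = 1).

Codes:
  J: 00 (length 2)
  I: 1101 (length 4)
  D: 1100 (length 4)
  E: 111 (length 3)
  A: 01 (length 2)
  F: 10 (length 2)
Average code length: 210/88 = 2.3864 bits/symbol


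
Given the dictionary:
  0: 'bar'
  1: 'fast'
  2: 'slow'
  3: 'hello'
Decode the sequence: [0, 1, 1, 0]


Look up each index in the dictionary:
  0 -> 'bar'
  1 -> 'fast'
  1 -> 'fast'
  0 -> 'bar'

Decoded: "bar fast fast bar"


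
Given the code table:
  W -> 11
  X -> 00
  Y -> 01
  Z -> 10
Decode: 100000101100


Decoding:
10 -> Z
00 -> X
00 -> X
10 -> Z
11 -> W
00 -> X


Result: ZXXZWX


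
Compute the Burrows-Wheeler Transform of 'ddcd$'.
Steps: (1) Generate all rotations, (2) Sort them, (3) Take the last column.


Rotations (sorted):
  0: $ddcd -> last char: d
  1: cd$dd -> last char: d
  2: d$ddc -> last char: c
  3: dcd$d -> last char: d
  4: ddcd$ -> last char: $


BWT = ddcd$


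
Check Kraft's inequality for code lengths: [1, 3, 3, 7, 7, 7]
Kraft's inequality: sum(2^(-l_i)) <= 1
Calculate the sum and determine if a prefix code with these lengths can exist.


Sum = 2^(-1) + 2^(-3) + 2^(-3) + 2^(-7) + 2^(-7) + 2^(-7)
    = 0.5 + 0.125 + 0.125 + 0.0078125 + 0.0078125 + 0.0078125
    = 99/128 = 0.7734375
Since 0.7734375 <= 1, Kraft's inequality IS satisfied.
A prefix code with these lengths CAN exist.

Kraft sum = 0.7734375. Satisfied.


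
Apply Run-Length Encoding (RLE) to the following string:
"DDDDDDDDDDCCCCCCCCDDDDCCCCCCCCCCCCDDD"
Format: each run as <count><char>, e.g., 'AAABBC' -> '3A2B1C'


Scanning runs left to right:
  i=0: run of 'D' x 10 -> '10D'
  i=10: run of 'C' x 8 -> '8C'
  i=18: run of 'D' x 4 -> '4D'
  i=22: run of 'C' x 12 -> '12C'
  i=34: run of 'D' x 3 -> '3D'

RLE = 10D8C4D12C3D


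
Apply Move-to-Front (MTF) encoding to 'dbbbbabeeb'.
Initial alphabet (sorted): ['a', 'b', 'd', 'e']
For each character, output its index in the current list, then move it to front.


MTF encoding:
'd': index 2 in ['a', 'b', 'd', 'e'] -> ['d', 'a', 'b', 'e']
'b': index 2 in ['d', 'a', 'b', 'e'] -> ['b', 'd', 'a', 'e']
'b': index 0 in ['b', 'd', 'a', 'e'] -> ['b', 'd', 'a', 'e']
'b': index 0 in ['b', 'd', 'a', 'e'] -> ['b', 'd', 'a', 'e']
'b': index 0 in ['b', 'd', 'a', 'e'] -> ['b', 'd', 'a', 'e']
'a': index 2 in ['b', 'd', 'a', 'e'] -> ['a', 'b', 'd', 'e']
'b': index 1 in ['a', 'b', 'd', 'e'] -> ['b', 'a', 'd', 'e']
'e': index 3 in ['b', 'a', 'd', 'e'] -> ['e', 'b', 'a', 'd']
'e': index 0 in ['e', 'b', 'a', 'd'] -> ['e', 'b', 'a', 'd']
'b': index 1 in ['e', 'b', 'a', 'd'] -> ['b', 'e', 'a', 'd']


Output: [2, 2, 0, 0, 0, 2, 1, 3, 0, 1]


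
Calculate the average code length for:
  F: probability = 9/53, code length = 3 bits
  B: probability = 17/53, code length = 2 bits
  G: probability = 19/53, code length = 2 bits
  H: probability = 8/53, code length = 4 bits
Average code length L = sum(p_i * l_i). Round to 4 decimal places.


Weighted contributions p_i * l_i:
  F: (9/53) * 3 = 27/53
  B: (17/53) * 2 = 34/53
  G: (19/53) * 2 = 38/53
  H: (8/53) * 4 = 32/53
Sum = (27 + 34 + 38 + 32)/53 = 131/53

L = 131/53 = 2.4717 bits/symbol


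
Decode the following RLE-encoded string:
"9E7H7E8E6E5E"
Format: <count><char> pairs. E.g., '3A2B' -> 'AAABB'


Expanding each <count><char> pair:
  9E -> 'EEEEEEEEE'
  7H -> 'HHHHHHH'
  7E -> 'EEEEEEE'
  8E -> 'EEEEEEEE'
  6E -> 'EEEEEE'
  5E -> 'EEEEE'

Decoded = EEEEEEEEEHHHHHHHEEEEEEEEEEEEEEEEEEEEEEEEEE


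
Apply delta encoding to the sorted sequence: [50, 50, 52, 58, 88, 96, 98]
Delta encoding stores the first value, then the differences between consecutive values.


First value: 50
Deltas:
  50 - 50 = 0
  52 - 50 = 2
  58 - 52 = 6
  88 - 58 = 30
  96 - 88 = 8
  98 - 96 = 2


Delta encoded: [50, 0, 2, 6, 30, 8, 2]


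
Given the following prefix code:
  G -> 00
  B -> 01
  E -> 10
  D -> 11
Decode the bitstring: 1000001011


Decoding step by step:
Bits 10 -> E
Bits 00 -> G
Bits 00 -> G
Bits 10 -> E
Bits 11 -> D


Decoded message: EGGED


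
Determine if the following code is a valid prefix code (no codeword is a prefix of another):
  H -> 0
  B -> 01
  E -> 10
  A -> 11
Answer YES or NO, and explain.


Checking each pair (does one codeword prefix another?):
  H='0' vs B='01': prefix -- VIOLATION

NO -- this is NOT a valid prefix code. H (0) is a prefix of B (01).


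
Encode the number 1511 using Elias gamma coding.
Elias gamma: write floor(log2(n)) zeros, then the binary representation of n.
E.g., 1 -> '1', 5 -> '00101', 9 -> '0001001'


num_bits = floor(log2(1511)) + 1 = 11
leading_zeros = num_bits - 1 = 10
binary(1511) = 10111100111

Elias gamma(1511) = '0000000000' + '10111100111' = 000000000010111100111 (21 bits)


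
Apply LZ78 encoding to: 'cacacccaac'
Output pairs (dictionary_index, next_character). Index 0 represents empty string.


LZ78 encoding steps:
Dictionary: {0: ''}
Step 1: w='' (idx 0), next='c' -> output (0, 'c'), add 'c' as idx 1
Step 2: w='' (idx 0), next='a' -> output (0, 'a'), add 'a' as idx 2
Step 3: w='c' (idx 1), next='a' -> output (1, 'a'), add 'ca' as idx 3
Step 4: w='c' (idx 1), next='c' -> output (1, 'c'), add 'cc' as idx 4
Step 5: w='ca' (idx 3), next='a' -> output (3, 'a'), add 'caa' as idx 5
Step 6: w='c' (idx 1), end of input -> output (1, '')


Encoded: [(0, 'c'), (0, 'a'), (1, 'a'), (1, 'c'), (3, 'a'), (1, '')]


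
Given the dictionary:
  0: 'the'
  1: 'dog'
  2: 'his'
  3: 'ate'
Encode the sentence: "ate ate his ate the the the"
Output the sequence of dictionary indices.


Look up each word in the dictionary:
  'ate' -> 3
  'ate' -> 3
  'his' -> 2
  'ate' -> 3
  'the' -> 0
  'the' -> 0
  'the' -> 0

Encoded: [3, 3, 2, 3, 0, 0, 0]


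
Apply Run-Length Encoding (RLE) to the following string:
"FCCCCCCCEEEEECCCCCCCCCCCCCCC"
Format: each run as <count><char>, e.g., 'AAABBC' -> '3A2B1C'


Scanning runs left to right:
  i=0: run of 'F' x 1 -> '1F'
  i=1: run of 'C' x 7 -> '7C'
  i=8: run of 'E' x 5 -> '5E'
  i=13: run of 'C' x 15 -> '15C'

RLE = 1F7C5E15C


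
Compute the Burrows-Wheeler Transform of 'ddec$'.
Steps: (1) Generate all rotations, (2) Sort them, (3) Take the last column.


Rotations (sorted):
  0: $ddec -> last char: c
  1: c$dde -> last char: e
  2: ddec$ -> last char: $
  3: dec$d -> last char: d
  4: ec$dd -> last char: d


BWT = ce$dd


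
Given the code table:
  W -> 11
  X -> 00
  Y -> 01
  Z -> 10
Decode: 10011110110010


Decoding:
10 -> Z
01 -> Y
11 -> W
10 -> Z
11 -> W
00 -> X
10 -> Z


Result: ZYWZWXZ


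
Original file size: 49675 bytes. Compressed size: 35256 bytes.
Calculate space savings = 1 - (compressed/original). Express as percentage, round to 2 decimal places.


ratio = compressed/original = 35256/49675 = 0.709733
savings = 1 - ratio = 1 - 0.709733 = 0.290267
as a percentage: 0.290267 * 100 = 29.03%

Space savings = 1 - 35256/49675 = 29.03%


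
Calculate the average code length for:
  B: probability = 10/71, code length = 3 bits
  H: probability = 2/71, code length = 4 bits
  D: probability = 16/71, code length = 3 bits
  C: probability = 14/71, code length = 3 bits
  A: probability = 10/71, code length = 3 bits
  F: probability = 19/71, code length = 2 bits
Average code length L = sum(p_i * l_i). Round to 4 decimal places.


Weighted contributions p_i * l_i:
  B: (10/71) * 3 = 30/71
  H: (2/71) * 4 = 8/71
  D: (16/71) * 3 = 48/71
  C: (14/71) * 3 = 42/71
  A: (10/71) * 3 = 30/71
  F: (19/71) * 2 = 38/71
Sum = (30 + 8 + 48 + 42 + 30 + 38)/71 = 196/71

L = 196/71 = 2.7606 bits/symbol


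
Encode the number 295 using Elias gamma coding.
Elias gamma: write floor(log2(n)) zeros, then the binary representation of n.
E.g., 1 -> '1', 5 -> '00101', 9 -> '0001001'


num_bits = floor(log2(295)) + 1 = 9
leading_zeros = num_bits - 1 = 8
binary(295) = 100100111

Elias gamma(295) = '00000000' + '100100111' = 00000000100100111 (17 bits)


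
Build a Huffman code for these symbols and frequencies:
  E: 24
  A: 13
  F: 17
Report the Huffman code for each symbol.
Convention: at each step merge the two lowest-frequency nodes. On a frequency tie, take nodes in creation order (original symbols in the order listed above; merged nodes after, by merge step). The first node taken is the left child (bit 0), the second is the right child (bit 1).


Huffman tree construction:
Step 1: Merge A(13) + F(17) = 30
Step 2: Merge E(24) + (A+F)(30) = 54
Read each symbol's code off the tree from the root (left child = 0, right child = 1).

Codes:
  E: 0 (length 1)
  A: 10 (length 2)
  F: 11 (length 2)
Average code length: 84/54 = 1.5556 bits/symbol


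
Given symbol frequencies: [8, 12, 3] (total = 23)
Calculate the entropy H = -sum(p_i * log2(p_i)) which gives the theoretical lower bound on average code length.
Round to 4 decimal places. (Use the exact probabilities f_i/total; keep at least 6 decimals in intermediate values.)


Per-symbol terms -p_i * log2(p_i) with p_i = f_i/23:
  p = 8/23 = 0.347826: log2(p) = -1.523562, -p*log2(p) = 0.529935
  p = 12/23 = 0.521739: log2(p) = -0.938599, -p*log2(p) = 0.489704
  p = 3/23 = 0.130435: log2(p) = -2.938599, -p*log2(p) = 0.383296
H = 0.529935 + 0.489704 + 0.383296 = 1.402935

H = 1.4029 bits/symbol


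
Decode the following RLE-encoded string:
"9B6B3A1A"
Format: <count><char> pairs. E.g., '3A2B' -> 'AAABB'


Expanding each <count><char> pair:
  9B -> 'BBBBBBBBB'
  6B -> 'BBBBBB'
  3A -> 'AAA'
  1A -> 'A'

Decoded = BBBBBBBBBBBBBBBAAAA


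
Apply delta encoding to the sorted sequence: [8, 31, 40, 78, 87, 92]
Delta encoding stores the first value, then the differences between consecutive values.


First value: 8
Deltas:
  31 - 8 = 23
  40 - 31 = 9
  78 - 40 = 38
  87 - 78 = 9
  92 - 87 = 5


Delta encoded: [8, 23, 9, 38, 9, 5]


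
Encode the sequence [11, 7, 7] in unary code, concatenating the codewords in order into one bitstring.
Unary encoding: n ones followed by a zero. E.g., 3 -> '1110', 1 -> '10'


Encode each number as n ones followed by a terminating 0:
  11 -> 111111111110 (12 bits)
  7 -> 11111110 (8 bits)
  7 -> 11111110 (8 bits)
Total length = 12 + 8 + 8 = 28 bits.

Unary([11, 7, 7]) = 1111111111101111111011111110 (28 bits)


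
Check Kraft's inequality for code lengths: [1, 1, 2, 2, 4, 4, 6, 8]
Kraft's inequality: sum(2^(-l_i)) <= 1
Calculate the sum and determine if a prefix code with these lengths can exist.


Sum = 2^(-1) + 2^(-1) + 2^(-2) + 2^(-2) + 2^(-4) + 2^(-4) + 2^(-6) + 2^(-8)
    = 0.5 + 0.5 + 0.25 + 0.25 + 0.0625 + 0.0625 + 0.015625 + 0.00390625
    = 421/256 = 1.64453125
Since 1.64453125 > 1, Kraft's inequality is NOT satisfied.
A prefix code with these lengths CANNOT exist.

Kraft sum = 1.64453125. Not satisfied.


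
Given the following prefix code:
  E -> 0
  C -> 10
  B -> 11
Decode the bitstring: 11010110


Decoding step by step:
Bits 11 -> B
Bits 0 -> E
Bits 10 -> C
Bits 11 -> B
Bits 0 -> E


Decoded message: BECBE


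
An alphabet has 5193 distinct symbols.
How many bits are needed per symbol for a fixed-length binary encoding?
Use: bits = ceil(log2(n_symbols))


log2(5193) = 12.3424
Bracket: 2^12 = 4096 < 5193 <= 2^13 = 8192
So ceil(log2(5193)) = 13

bits = ceil(log2(5193)) = ceil(12.3424) = 13 bits
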